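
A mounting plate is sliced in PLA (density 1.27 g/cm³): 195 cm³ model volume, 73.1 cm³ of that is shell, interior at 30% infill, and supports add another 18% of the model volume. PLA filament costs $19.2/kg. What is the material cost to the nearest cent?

Volume inside the shell = 195 − 73.1, so 121.9 cm³.
Infill deposited = 0.30 × 121.9, so 36.57 cm³.
Support = 0.18 × 195 = 35.1 cm³.
Total extruded: 73.1 + 36.57 + 35.1 → 144.77 cm³.
Mass: 144.77 × 1.27 → 183.8579 g.
At $19.2/kg: 183.8579/1000 × 19.2 = $3.53.

$3.53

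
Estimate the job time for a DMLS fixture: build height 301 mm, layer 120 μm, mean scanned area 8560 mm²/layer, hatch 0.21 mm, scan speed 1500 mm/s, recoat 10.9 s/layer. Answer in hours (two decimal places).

26.54 hours

Layers = ⌈301/0.12⌉ = 2509.
Hatch length per layer = 8560 / 0.21 = 40761.9 mm.
Scan time per layer = 40761.9 / 1500 = 27.1746 s.
Per-layer time: 27.1746 + 10.9 → 38.0746 s.
Build time = 2509 × 38.0746 = 95529.1714 s = 26.54 hours.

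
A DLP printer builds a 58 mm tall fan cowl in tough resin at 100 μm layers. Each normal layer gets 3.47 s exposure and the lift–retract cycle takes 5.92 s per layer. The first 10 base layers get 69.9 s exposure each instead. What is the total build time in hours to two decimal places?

1.70 hours

Layer count = ceil(58 / 0.1) = 580.
Base layers: 10 × (69.9 + 5.92) → 758.2 s.
Regular layers = 570 × (3.47 + 5.92) = 5352.3 s.
Sum: 758.2 + 5352.3 = 6110.5 s → 1.70 hours.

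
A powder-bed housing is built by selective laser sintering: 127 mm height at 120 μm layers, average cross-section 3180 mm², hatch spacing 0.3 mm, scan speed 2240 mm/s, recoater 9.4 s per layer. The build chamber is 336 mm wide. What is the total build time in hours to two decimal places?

4.16 hours

Layers = ⌈127/0.12⌉ = 1059.
Per-layer scan distance: 3180 / 0.3 → 10600 mm.
Laser time per layer = 10600 / 2240, so 4.7321 s.
Layer cycle: 4.7321 + 9.4 → 14.1321 s.
Build time = 1059 × 14.1321 = 14965.8939 s = 4.16 hours.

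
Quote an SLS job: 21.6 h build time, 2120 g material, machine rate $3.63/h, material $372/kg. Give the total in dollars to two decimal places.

$867.05

Machine-time cost = 3.63 × 21.6, so $78.408.
Feedstock cost = 372 × 2120/1000 = $788.64.
Job cost: 78.408 + 788.64 = 867.048 ≈ $867.05.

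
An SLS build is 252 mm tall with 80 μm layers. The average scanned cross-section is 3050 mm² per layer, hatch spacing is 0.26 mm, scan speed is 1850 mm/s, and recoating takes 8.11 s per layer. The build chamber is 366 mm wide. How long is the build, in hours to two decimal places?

Number of layers: 252 / 0.08 → 3150 (rounded up).
Hatch length per layer = 3050 / 0.26 = 11730.8 mm.
Laser time per layer: 11730.8 / 1850 → 6.341 s.
Time per layer = 6.341 + 8.11, so 14.451 s.
Build time = 3150 × 14.451 = 45520.65 s = 12.64 hours.

12.64 hours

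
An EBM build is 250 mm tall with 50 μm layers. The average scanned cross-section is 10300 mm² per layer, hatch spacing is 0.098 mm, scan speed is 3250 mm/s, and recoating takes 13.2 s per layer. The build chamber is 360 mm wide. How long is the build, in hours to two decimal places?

63.25 hours

Layers = ⌈250/0.05⌉ = 5000.
Hatch length per layer = 10300 / 0.098 = 105102 mm.
Scan time per layer: 105102 / 3250 → 32.3391 s.
Layer cycle = 32.3391 + 13.2, so 45.5391 s.
5000 layers × 45.5391 s/layer = 227695.5 s, i.e. 63.25 hours.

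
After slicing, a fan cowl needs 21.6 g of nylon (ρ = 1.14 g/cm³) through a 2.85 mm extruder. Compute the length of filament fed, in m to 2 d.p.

2.97 m

Extruded volume: 21.6/1.14 = 18.9474 cm³ (18947.4 mm³).
Filament cross-section = π × (2.85/2)² = 6.3794 mm².
L = V/A = 18947.4/6.3794 = 2970.09 mm → 2.97 m.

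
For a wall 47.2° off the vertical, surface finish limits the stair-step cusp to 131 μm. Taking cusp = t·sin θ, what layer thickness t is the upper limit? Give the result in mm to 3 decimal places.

sin(47.2°) = 0.7337; t_max = 0.131/0.7337 = 0.179 mm.

0.179 mm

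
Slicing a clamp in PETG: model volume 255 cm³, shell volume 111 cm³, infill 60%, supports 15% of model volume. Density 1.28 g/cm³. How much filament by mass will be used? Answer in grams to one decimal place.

301.6 g

Interior volume = 255 − 111 = 144 cm³.
Infill volume = 0.60 × 144 = 86.4 cm³.
Support = 0.15 × 255 = 38.25 cm³.
Total extruded = 111 + 86.4 + 38.25, so 235.65 cm³.
Mass: 235.65 × 1.28 → 301.632 g.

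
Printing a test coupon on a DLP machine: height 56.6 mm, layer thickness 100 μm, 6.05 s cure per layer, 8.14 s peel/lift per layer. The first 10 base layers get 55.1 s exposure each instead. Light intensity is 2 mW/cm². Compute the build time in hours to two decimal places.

Number of layers: 56.6 / 0.1 → 566 (rounded up).
Bottom layers = 10 × (55.1 + 8.14), so 632.4 s.
Regular layers = 556 × (6.05 + 8.14) = 7889.64 s.
Sum: 632.4 + 7889.64 = 8522.04 s → 2.37 hours.

2.37 hours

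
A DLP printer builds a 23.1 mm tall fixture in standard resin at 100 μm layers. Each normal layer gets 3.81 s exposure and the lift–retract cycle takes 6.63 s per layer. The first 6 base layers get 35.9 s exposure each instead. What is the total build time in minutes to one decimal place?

Layer count = ceil(23.1 / 0.1) = 231.
Base layers = 6 × (35.9 + 6.63), so 255.18 s.
Regular layers = 225 × (3.81 + 6.63), so 2349 s.
Total = 255.18 + 2349 = 2604.18 s = 43.4 minutes.

43.4 minutes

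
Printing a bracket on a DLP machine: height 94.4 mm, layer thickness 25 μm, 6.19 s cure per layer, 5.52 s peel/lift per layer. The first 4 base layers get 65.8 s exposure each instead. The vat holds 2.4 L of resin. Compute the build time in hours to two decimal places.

Layers = ⌈94.4/0.025⌉ = 3776.
Burn-in layers = 4 × (65.8 + 5.52) = 285.28 s.
Remaining layers = 3772 × (6.19 + 5.52), so 44170.12 s.
Sum: 285.28 + 44170.12 = 44455.4 s → 12.35 hours.

12.35 hours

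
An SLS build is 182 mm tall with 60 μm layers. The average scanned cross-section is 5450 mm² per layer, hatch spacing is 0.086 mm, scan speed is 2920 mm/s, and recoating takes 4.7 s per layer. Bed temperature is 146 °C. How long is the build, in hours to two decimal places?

Number of layers: 182 / 0.06 → 3034 (rounded up).
Hatch length per layer: 5450 / 0.086 → 63372.1 mm.
Per-layer scan time = 63372.1 / 2920, so 21.7028 s.
Time per layer: 21.7028 + 4.7 → 26.4028 s.
3034 layers × 26.4028 s/layer = 80106.0952 s, i.e. 22.25 hours.

22.25 hours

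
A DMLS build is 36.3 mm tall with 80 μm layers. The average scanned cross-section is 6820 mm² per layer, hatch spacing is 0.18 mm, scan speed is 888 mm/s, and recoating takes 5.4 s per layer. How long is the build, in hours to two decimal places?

6.06 hours

Layers = ⌈36.3/0.08⌉ = 454.
Hatch length per layer = 6820 / 0.18 = 37888.9 mm.
Laser time per layer: 37888.9 / 888 → 42.6677 s.
Layer cycle: 42.6677 + 5.4 → 48.0677 s.
454 layers × 48.0677 s/layer = 21822.7358 s, i.e. 6.06 hours.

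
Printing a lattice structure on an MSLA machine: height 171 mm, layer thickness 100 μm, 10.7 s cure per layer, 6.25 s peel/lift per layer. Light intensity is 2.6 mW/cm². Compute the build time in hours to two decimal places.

Number of layers: 171 / 0.1 → 1710 (rounded up).
Per-layer time = 10.7 + 6.25 = 16.95 s.
Total = 1710 × 16.95 = 28984.5 s = 8.05 hours.

8.05 hours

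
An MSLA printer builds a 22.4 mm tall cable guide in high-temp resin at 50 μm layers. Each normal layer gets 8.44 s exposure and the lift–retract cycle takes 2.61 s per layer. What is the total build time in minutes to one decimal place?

Number of layers: 22.4 / 0.05 → 448 (rounded up).
Per-layer time = 8.44 + 2.61 = 11.05 s.
Total = 448 × 11.05 = 4950.4 s = 82.5 minutes.

82.5 minutes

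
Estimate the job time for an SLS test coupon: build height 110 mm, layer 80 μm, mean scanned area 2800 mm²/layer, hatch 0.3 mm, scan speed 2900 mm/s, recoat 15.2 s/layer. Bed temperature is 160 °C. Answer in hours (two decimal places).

7.03 hours

Number of layers: 110 / 0.08 → 1375 (rounded up).
Hatch length per layer = 2800 / 0.3, so 9333.3 mm.
Laser time per layer = 9333.3 / 2900 = 3.2184 s.
Per-layer time: 3.2184 + 15.2 → 18.4184 s.
Total: 1375 × 18.4184 s = 25325.3 s → 7.03 hours.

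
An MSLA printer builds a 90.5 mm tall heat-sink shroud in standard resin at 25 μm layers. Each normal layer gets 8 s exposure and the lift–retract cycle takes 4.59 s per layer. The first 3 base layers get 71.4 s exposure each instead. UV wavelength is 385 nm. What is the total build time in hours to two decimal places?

12.71 hours

Number of layers: 90.5 / 0.025 → 3620 (rounded up).
Base layers = 3 × (71.4 + 4.59) = 227.97 s.
Normal layers = 3617 × (8 + 4.59) = 45538.03 s.
Total = 227.97 + 45538.03 = 45766 s = 12.71 hours.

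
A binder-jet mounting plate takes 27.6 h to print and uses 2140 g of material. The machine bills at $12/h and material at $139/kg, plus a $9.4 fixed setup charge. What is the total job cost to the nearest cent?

$638.06

Machine-time cost: 12 × 27.6 → $331.20.
Feedstock cost = 139 × 2140/1000 = $297.46.
Total = 331.20 + 297.46 + 9.4 = $638.06.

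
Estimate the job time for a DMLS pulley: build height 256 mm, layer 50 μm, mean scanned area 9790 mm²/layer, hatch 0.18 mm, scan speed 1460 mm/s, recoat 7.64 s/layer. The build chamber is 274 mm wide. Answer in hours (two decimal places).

63.85 hours

Number of layers: 256 / 0.05 → 5120 (rounded up).
Scan path per layer: 9790 / 0.18 → 54388.9 mm.
Per-layer scan time = 54388.9 / 1460 = 37.2527 s.
Per-layer time: 37.2527 + 7.64 → 44.8927 s.
Total: 5120 × 44.8927 s = 229850.624 s → 63.85 hours.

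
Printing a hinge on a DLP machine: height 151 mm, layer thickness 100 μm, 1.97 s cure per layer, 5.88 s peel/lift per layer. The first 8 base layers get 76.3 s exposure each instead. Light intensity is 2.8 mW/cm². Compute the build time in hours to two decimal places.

Layers = ⌈151/0.1⌉ = 1510.
Burn-in layers = 8 × (76.3 + 5.88), so 657.44 s.
Normal layers: 1502 × (1.97 + 5.88) → 11790.7 s.
Total = 657.44 + 11790.7 = 12448.14 s = 3.46 hours.

3.46 hours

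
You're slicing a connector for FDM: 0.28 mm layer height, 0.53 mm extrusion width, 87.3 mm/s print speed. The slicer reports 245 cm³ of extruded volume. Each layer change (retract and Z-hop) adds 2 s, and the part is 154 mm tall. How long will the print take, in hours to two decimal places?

Bead cross-section = 0.28 × 0.53 = 0.1484 mm².
Total extruded path = 245000/0.1484 = 1650943.4 mm.
Print-move time = 1650943.4 / 87.3 = 18911.2 s.
Number of layers: 154 / 0.28 → 550 (rounded up).
Layer-change overhead: 550 × 2 → 1100 s.
Total = 18911.2 + 1100 = 20011.2 s = 5.56 hours.

5.56 hours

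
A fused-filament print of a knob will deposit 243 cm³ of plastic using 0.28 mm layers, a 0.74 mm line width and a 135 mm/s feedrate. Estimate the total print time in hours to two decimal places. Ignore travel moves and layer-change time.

2.41 hours

Bead cross-section = 0.28 × 0.74, so 0.2072 mm².
Toolpath length = 243 cm³ / 0.2072 mm² = 243000 / 0.2072 = 1172779.9 mm.
Extrusion time: 1172779.9 / 135 → 8687.3 s.
Converting: 8687.3 s = 2.41 hours.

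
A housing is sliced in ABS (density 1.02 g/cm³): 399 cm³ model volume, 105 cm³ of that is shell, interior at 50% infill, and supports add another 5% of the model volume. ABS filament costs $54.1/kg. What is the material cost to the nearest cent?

Interior volume = 399 − 105 = 294 cm³.
Deposited infill = 0.50 × 294 = 147 cm³.
Support: 0.05 × 399 → 19.95 cm³.
Total extruded = 105 + 147 + 19.95, so 271.95 cm³.
Mass = 271.95 × 1.02 = 277.389 g.
Cost = 277.389 g / 1000 × $54.1/kg = $15.01.

$15.01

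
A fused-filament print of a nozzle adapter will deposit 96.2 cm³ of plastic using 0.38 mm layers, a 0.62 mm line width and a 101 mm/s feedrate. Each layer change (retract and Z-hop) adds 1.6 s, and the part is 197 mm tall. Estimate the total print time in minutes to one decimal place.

Bead cross-section: 0.38 × 0.62 → 0.2356 mm².
Path length: 96200 mm³ / 0.2356 mm² → 408319.2 mm.
Print-move time = 408319.2 / 101, so 4042.8 s.
Number of layers: 197 / 0.38 → 519 (rounded up).
Non-print overhead = 519 × 1.6, so 830.4 s.
Total = 4042.8 + 830.4 = 4873.2 s = 81.2 minutes.

81.2 minutes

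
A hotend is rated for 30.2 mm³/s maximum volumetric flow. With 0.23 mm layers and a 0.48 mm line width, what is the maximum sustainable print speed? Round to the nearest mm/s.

Extrusion cross-section = 0.23 × 0.48 = 0.1104 mm².
v_max = Q/A = 30.2/0.1104 = 273.55 mm/s → 274 mm/s.

274 mm/s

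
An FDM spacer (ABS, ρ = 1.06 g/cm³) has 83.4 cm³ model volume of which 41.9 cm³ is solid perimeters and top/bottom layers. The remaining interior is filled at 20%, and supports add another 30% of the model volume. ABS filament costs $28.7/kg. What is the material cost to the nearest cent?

Interior volume = 83.4 − 41.9, so 41.5 cm³.
Infill volume = 0.20 × 41.5, so 8.3 cm³.
Support = 0.30 × 83.4 = 25.02 cm³.
Total extruded = 41.9 + 8.3 + 25.02, so 75.22 cm³.
Mass = 75.22 × 1.06 = 79.7332 g.
At $28.7/kg: 79.7332/1000 × 28.7 = $2.29.

$2.29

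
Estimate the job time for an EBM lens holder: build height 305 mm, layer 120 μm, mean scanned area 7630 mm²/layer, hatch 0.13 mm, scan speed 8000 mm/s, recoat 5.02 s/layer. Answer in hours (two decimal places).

Layers = ⌈305/0.12⌉ = 2542.
Scan path per layer = 7630 / 0.13 = 58692.3 mm.
Beam time per layer = 58692.3 / 8000 = 7.3365 s.
Layer cycle: 7.3365 + 5.02 → 12.3565 s.
Total: 2542 × 12.3565 s = 31410.223 s → 8.73 hours.

8.73 hours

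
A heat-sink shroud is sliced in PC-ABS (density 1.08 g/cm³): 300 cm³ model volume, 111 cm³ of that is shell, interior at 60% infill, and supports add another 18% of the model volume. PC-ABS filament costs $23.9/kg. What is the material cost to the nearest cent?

$7.19

Infill region = 300 − 111 = 189 cm³.
Infill volume = 0.60 × 189 = 113.4 cm³.
Support: 0.18 × 300 → 54 cm³.
Deposited volume = 111 + 113.4 + 54, so 278.4 cm³.
Mass: 278.4 × 1.08 → 300.672 g.
At $23.9/kg: 300.672/1000 × 23.9 = $7.19.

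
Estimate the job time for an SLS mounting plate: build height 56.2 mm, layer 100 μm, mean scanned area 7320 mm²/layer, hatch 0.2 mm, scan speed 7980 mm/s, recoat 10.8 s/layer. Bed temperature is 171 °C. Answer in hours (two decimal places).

2.40 hours

Layer count = ceil(56.2 / 0.1) = 562.
Hatch length per layer = 7320 / 0.2 = 36600 mm.
Per-layer scan time = 36600 / 7980, so 4.5865 s.
Time per layer = 4.5865 + 10.8, so 15.3865 s.
Build time = 562 × 15.3865 = 8647.213 s = 2.40 hours.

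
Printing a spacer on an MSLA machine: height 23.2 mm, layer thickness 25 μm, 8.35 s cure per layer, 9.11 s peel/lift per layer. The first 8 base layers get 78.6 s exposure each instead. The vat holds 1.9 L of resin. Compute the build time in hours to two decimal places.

4.66 hours

Number of layers: 23.2 / 0.025 → 928 (rounded up).
Bottom layers: 8 × (78.6 + 9.11) → 701.68 s.
Regular layers: 920 × (8.35 + 9.11) → 16063.2 s.
Total = 701.68 + 16063.2 = 16764.88 s = 4.66 hours.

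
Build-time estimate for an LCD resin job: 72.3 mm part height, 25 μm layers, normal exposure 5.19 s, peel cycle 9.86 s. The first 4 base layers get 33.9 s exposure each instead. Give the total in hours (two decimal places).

12.12 hours

Layer count = ceil(72.3 / 0.025) = 2892.
Burn-in layers: 4 × (33.9 + 9.86) → 175.04 s.
Regular layers: 2888 × (5.19 + 9.86) → 43464.4 s.
Sum: 175.04 + 43464.4 = 43639.44 s → 12.12 hours.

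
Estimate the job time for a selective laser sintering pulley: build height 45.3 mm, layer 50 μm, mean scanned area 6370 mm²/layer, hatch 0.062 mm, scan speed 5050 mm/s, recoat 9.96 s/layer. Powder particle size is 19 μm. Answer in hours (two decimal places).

7.63 hours

Layers = ⌈45.3/0.05⌉ = 906.
Per-layer scan distance: 6370 / 0.062 → 102741.9 mm.
Laser time per layer: 102741.9 / 5050 → 20.3449 s.
Layer cycle = 20.3449 + 9.96, so 30.3049 s.
906 layers × 30.3049 s/layer = 27456.2394 s, i.e. 7.63 hours.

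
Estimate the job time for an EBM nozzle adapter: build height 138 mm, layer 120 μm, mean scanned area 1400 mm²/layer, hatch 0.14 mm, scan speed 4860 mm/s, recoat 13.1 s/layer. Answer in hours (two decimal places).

Layer count = ceil(138 / 0.12) = 1150.
Scan path per layer = 1400 / 0.14, so 10000 mm.
Scan time per layer: 10000 / 4860 → 2.0576 s.
Time per layer = 2.0576 + 13.1, so 15.1576 s.
1150 layers × 15.1576 s/layer = 17431.24 s, i.e. 4.84 hours.

4.84 hours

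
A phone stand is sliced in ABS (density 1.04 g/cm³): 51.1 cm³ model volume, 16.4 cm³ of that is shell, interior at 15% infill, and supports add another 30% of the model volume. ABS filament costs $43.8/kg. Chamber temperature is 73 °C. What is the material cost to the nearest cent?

$1.68

Infill region = 51.1 − 16.4 = 34.7 cm³.
Deposited infill = 0.15 × 34.7, so 5.205 cm³.
Support: 0.30 × 51.1 → 15.33 cm³.
Total printed volume = 16.4 + 5.205 + 15.33, so 36.935 cm³.
Mass = 36.935 × 1.04 = 38.4124 g.
At $43.8/kg: 38.4124/1000 × 43.8 = $1.68.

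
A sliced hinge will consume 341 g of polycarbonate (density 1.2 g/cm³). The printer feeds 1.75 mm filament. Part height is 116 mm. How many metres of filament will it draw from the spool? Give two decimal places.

Volume = 341 g / 1.2 g·cm⁻³ = 284.1667 cm³ = 284166.7 mm³.
Cross-section of 1.75 mm filament: π·(1.75/2)² = 2.4053 mm².
L = V/A = 284166.7/2.4053 = 118141.89 mm → 118.14 m.

118.14 m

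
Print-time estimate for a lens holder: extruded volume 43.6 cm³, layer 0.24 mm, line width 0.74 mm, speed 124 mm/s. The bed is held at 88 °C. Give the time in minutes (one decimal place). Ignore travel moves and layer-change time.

Bead cross-section: 0.24 × 0.74 → 0.1776 mm².
Total extruded path = 43600/0.1776 = 245495.5 mm.
Extrusion time: 245495.5 / 124 → 1979.8 s.
In the requested units: 1979.8 s = 33.0 minutes.

33.0 minutes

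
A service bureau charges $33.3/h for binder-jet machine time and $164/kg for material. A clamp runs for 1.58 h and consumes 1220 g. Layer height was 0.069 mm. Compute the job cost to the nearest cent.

$252.69

Machine cost = 33.3 × 1.58, so $52.614.
Material charge: 164 × 1220/1000 → $200.08.
Total = 52.614 + 200.08 = 252.694 ≈ $252.69.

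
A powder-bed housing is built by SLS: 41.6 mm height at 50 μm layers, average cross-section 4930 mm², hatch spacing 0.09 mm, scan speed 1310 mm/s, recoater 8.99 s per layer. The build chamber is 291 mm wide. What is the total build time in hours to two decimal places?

Number of layers: 41.6 / 0.05 → 832 (rounded up).
Per-layer scan distance = 4930 / 0.09, so 54777.8 mm.
Per-layer scan time: 54777.8 / 1310 → 41.8151 s.
Per-layer time = 41.8151 + 8.99, so 50.8051 s.
Build time = 832 × 50.8051 = 42269.8432 s = 11.74 hours.

11.74 hours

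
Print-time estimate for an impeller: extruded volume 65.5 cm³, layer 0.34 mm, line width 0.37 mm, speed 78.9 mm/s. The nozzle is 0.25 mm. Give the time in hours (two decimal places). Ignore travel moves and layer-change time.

Extrusion cross-section = 0.34 × 0.37 = 0.1258 mm².
Total extruded path = 65500/0.1258 = 520667.7 mm.
Print-move time = 520667.7 / 78.9 = 6599.1 s.
Converting: 6599.1 s = 1.83 hours.

1.83 hours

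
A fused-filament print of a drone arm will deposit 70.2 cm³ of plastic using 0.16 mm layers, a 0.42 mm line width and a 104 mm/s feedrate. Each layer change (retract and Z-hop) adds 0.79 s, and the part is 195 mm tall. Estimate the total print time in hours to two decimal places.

3.06 hours

Line area = 0.16 × 0.42, so 0.0672 mm².
Total extruded path = 70200/0.0672 = 1044642.9 mm.
Print-move time = 1044642.9 / 104, so 10044.6 s.
Number of layers: 195 / 0.16 → 1219 (rounded up).
Z-hop total = 1219 × 0.79, so 963.01 s.
Altogether 10044.6 + 963.01 = 11007.61 s, i.e. 3.06 hours.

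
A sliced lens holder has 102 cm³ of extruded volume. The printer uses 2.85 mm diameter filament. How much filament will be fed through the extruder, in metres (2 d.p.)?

Cross-section of 2.85 mm filament: π·(2.85/2)² = 6.3794 mm².
L = 102000 mm³ / 6.3794 mm² = 15988.96 mm, i.e. 15.99 m.

15.99 m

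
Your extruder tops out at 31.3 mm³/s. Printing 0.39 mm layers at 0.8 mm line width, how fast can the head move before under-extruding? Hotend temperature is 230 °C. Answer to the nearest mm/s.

100 mm/s

Bead cross-section = 0.39 × 0.8 = 0.312 mm².
v_max = Q/A = 31.3/0.312 = 100.32 mm/s → 100 mm/s.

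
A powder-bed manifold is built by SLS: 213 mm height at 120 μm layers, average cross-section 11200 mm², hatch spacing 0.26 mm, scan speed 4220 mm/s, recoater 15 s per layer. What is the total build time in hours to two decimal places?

Layer count = ceil(213 / 0.12) = 1775.
Scan path per layer = 11200 / 0.26, so 43076.9 mm.
Scan time per layer: 43076.9 / 4220 → 10.2078 s.
Layer cycle = 10.2078 + 15 = 25.2078 s.
Total: 1775 × 25.2078 s = 44743.845 s → 12.43 hours.

12.43 hours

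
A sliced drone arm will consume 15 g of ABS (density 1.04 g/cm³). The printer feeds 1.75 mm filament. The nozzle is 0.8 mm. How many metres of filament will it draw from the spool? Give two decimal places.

6.00 m

Extruded volume: 15/1.04 = 14.4231 cm³ (14423.1 mm³).
A = π r² = π × 0.875² = 2.4053 mm².
Length = 14423.1 / 2.4053 = 5996.38 mm = 6.00 m.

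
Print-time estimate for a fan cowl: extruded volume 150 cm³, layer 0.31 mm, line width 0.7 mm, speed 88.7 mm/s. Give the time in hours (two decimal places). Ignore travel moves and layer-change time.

Extrusion cross-section = 0.31 × 0.7, so 0.217 mm².
Total extruded path = 150000/0.217 = 691244.2 mm.
Extrusion time: 691244.2 / 88.7 → 7793.1 s.
That's 7793.1 s → 2.16 hours.

2.16 hours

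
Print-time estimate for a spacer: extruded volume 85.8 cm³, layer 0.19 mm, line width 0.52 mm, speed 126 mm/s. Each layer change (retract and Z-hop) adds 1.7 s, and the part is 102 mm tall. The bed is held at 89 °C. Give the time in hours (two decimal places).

2.17 hours

Line area = 0.19 × 0.52, so 0.0988 mm².
Total extruded path = 85800/0.0988 = 868421.1 mm.
Extrusion time = 868421.1 / 126 = 6892.2 s.
Layers = ⌈102/0.19⌉ = 537.
Z-hop total = 537 × 1.7, so 912.9 s.
Altogether 6892.2 + 912.9 = 7805.1 s, i.e. 2.17 hours.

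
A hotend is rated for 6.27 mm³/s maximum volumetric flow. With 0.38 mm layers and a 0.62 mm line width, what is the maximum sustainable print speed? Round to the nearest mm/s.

Bead cross-section = 0.38 × 0.62, so 0.2356 mm².
v_max = Q/A = 6.27/0.2356 = 26.61 mm/s → 27 mm/s.

27 mm/s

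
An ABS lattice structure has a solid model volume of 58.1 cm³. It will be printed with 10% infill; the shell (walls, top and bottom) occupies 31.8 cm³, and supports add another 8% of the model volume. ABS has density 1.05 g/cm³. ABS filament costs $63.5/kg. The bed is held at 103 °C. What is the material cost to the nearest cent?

Volume inside the shell = 58.1 − 31.8, so 26.3 cm³.
Infill volume: 0.10 × 26.3 → 2.63 cm³.
Support = 0.08 × 58.1 = 4.648 cm³.
Total extruded = 31.8 + 2.63 + 4.648 = 39.078 cm³.
Mass = 39.078 × 1.05, so 41.0319 g.
At $63.5/kg: 41.0319/1000 × 63.5 = $2.61.

$2.61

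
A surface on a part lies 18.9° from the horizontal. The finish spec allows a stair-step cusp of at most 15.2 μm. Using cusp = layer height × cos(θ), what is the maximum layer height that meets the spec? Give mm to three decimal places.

Layer height = cusp / cos(18.9°) = 0.0152 / 0.9461 = 0.016 mm.

0.016 mm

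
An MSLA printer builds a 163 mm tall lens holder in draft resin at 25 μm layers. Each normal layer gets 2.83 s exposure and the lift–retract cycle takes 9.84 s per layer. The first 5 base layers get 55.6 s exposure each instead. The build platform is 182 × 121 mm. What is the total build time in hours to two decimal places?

23.02 hours

Number of layers: 163 / 0.025 → 6520 (rounded up).
Burn-in layers = 5 × (55.6 + 9.84), so 327.2 s.
Remaining layers = 6515 × (2.83 + 9.84), so 82545.05 s.
Total = 327.2 + 82545.05 = 82872.25 s = 23.02 hours.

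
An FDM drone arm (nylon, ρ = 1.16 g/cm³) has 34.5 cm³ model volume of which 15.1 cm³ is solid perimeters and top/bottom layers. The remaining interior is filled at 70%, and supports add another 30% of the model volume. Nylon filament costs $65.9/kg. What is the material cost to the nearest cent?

Volume inside the shell = 34.5 − 15.1 = 19.4 cm³.
Infill deposited: 0.70 × 19.4 → 13.58 cm³.
Support = 0.30 × 34.5, so 10.35 cm³.
Total extruded = 15.1 + 13.58 + 10.35, so 39.03 cm³.
Mass = 39.03 × 1.16, so 45.2748 g.
Cost = 45.2748 g / 1000 × $65.9/kg = $2.98.

$2.98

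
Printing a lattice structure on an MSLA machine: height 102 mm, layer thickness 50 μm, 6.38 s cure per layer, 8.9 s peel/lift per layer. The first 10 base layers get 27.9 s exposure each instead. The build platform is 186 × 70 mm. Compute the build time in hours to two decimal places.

Layer count = ceil(102 / 0.05) = 2040.
Bottom layers = 10 × (27.9 + 8.9) = 368 s.
Normal layers = 2030 × (6.38 + 8.9), so 31018.4 s.
Total = 368 + 31018.4 = 31386.4 s = 8.72 hours.

8.72 hours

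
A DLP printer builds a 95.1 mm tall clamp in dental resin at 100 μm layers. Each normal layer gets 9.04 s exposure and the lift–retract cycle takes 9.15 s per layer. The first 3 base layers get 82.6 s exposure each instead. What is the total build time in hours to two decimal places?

Number of layers: 95.1 / 0.1 → 951 (rounded up).
Bottom layers = 3 × (82.6 + 9.15), so 275.25 s.
Normal layers: 948 × (9.04 + 9.15) → 17244.12 s.
Total = 275.25 + 17244.12 = 17519.37 s = 4.87 hours.

4.87 hours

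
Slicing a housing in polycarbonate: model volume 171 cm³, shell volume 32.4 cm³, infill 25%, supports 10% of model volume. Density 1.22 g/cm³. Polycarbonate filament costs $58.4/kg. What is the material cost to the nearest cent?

Interior volume = 171 − 32.4, so 138.6 cm³.
Deposited infill: 0.25 × 138.6 → 34.65 cm³.
Support = 0.10 × 171 = 17.1 cm³.
Deposited volume: 32.4 + 34.65 + 17.1 → 84.15 cm³.
Mass: 84.15 × 1.22 → 102.663 g.
Cost = 102.663 g / 1000 × $58.4/kg = $6.00.

$6.00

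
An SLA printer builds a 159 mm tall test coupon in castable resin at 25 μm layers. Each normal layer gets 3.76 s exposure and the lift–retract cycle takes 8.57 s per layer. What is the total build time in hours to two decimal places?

Layers = ⌈159/0.025⌉ = 6360.
Cycle time: 3.76 + 8.57 → 12.33 s.
Total = 6360 × 12.33 = 78418.8 s = 21.78 hours.

21.78 hours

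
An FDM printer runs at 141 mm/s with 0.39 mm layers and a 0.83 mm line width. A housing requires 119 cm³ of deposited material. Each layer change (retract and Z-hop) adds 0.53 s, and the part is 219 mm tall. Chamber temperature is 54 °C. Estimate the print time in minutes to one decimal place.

Line area = 0.39 × 0.83, so 0.3237 mm².
Path length: 119000 mm³ / 0.3237 mm² → 367624.3 mm.
Extrusion time: 367624.3 / 141 → 2607.3 s.
Layer count = ceil(219 / 0.39) = 562.
Z-hop total = 562 × 0.53, so 297.86 s.
Total = 2607.3 + 297.86 = 2905.16 s = 48.4 minutes.

48.4 minutes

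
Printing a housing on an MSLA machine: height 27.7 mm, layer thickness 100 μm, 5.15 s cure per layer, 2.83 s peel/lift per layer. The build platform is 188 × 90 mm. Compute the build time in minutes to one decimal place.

36.8 minutes

Layer count = ceil(27.7 / 0.1) = 277.
Cycle time = 5.15 + 2.83 = 7.98 s.
Total = 277 × 7.98 = 2210.46 s = 36.8 minutes.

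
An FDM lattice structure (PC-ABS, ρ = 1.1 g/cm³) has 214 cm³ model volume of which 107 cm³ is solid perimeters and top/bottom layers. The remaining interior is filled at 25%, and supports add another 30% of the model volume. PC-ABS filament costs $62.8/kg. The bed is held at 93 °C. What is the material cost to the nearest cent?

$13.67

Volume inside the shell: 214 − 107 → 107 cm³.
Infill deposited: 0.25 × 107 → 26.75 cm³.
Support: 0.30 × 214 → 64.2 cm³.
Deposited volume: 107 + 26.75 + 64.2 → 197.95 cm³.
Mass = 197.95 × 1.1, so 217.745 g.
At $62.8/kg: 217.745/1000 × 62.8 = $13.67.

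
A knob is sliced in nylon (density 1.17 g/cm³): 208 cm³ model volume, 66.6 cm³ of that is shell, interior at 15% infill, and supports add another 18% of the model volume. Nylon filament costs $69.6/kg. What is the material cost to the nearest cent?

$10.20

Interior volume = 208 − 66.6 = 141.4 cm³.
Deposited infill = 0.15 × 141.4, so 21.21 cm³.
Support: 0.18 × 208 → 37.44 cm³.
Total extruded = 66.6 + 21.21 + 37.44 = 125.25 cm³.
Mass: 125.25 × 1.17 → 146.5425 g.
At $69.6/kg: 146.5425/1000 × 69.6 = $10.20.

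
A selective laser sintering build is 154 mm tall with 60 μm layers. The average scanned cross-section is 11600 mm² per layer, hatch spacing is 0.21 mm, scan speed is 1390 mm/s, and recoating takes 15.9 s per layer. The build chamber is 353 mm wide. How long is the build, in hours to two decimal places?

39.67 hours

Number of layers: 154 / 0.06 → 2567 (rounded up).
Hatch length per layer: 11600 / 0.21 → 55238.1 mm.
Per-layer scan time: 55238.1 / 1390 → 39.7396 s.
Per-layer time: 39.7396 + 15.9 → 55.6396 s.
2567 layers × 55.6396 s/layer = 142826.8532 s, i.e. 39.67 hours.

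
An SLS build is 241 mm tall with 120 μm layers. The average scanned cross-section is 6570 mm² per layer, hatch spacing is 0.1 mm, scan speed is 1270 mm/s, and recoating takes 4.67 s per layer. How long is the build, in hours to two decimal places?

Number of layers: 241 / 0.12 → 2009 (rounded up).
Per-layer scan distance: 6570 / 0.1 → 65700 mm.
Scan time per layer: 65700 / 1270 → 51.7323 s.
Time per layer = 51.7323 + 4.67, so 56.4023 s.
Total: 2009 × 56.4023 s = 113312.2207 s → 31.48 hours.

31.48 hours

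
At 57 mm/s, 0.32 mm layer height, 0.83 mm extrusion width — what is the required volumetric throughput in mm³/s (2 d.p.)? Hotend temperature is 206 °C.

15.14

Bead cross-section: 0.32 × 0.83 → 0.2656 mm².
Q = v·A = 57 × 0.2656 = 15.14 mm³/s.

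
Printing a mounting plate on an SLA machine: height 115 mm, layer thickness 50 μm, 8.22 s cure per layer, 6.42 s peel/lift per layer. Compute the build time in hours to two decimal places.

Layers = ⌈115/0.05⌉ = 2300.
Each layer takes = 8.22 + 6.42, so 14.64 s.
Total = 2300 × 14.64 = 33672 s = 9.35 hours.

9.35 hours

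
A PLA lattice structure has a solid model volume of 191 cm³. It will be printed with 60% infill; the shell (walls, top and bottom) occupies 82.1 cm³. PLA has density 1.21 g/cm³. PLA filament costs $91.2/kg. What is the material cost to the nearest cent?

$16.27

Volume inside the shell: 191 − 82.1 → 108.9 cm³.
Deposited infill: 0.60 × 108.9 → 65.34 cm³.
Total extruded = 82.1 + 65.34, so 147.44 cm³.
Mass = 147.44 × 1.21, so 178.4024 g.
Cost = 178.4024 g / 1000 × $91.2/kg = $16.27.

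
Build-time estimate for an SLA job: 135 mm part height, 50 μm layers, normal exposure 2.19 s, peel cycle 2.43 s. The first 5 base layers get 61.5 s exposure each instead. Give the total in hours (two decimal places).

Number of layers: 135 / 0.05 → 2700 (rounded up).
Bottom layers: 5 × (61.5 + 2.43) → 319.65 s.
Remaining layers = 2695 × (2.19 + 2.43), so 12450.9 s.
Sum: 319.65 + 12450.9 = 12770.55 s → 3.55 hours.

3.55 hours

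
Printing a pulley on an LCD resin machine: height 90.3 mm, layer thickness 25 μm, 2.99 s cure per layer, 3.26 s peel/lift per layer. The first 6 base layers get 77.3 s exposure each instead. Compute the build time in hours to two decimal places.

Layer count = ceil(90.3 / 0.025) = 3612.
Base layers: 6 × (77.3 + 3.26) → 483.36 s.
Regular layers = 3606 × (2.99 + 3.26) = 22537.5 s.
Total = 483.36 + 22537.5 = 23020.86 s = 6.39 hours.

6.39 hours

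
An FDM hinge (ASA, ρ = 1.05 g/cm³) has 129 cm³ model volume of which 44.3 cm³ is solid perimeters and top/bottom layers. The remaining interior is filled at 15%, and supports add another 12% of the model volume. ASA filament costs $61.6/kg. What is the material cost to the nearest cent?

Interior volume = 129 − 44.3, so 84.7 cm³.
Deposited infill = 0.15 × 84.7 = 12.705 cm³.
Support: 0.12 × 129 → 15.48 cm³.
Total extruded = 44.3 + 12.705 + 15.48 = 72.485 cm³.
Mass: 72.485 × 1.05 → 76.10925 g.
Cost = 76.10925 g / 1000 × $61.6/kg = $4.69.

$4.69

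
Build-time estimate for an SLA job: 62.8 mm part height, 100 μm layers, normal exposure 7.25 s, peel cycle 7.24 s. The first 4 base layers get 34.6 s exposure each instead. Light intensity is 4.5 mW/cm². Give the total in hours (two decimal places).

2.56 hours

Layers = ⌈62.8/0.1⌉ = 628.
Base layers: 4 × (34.6 + 7.24) → 167.36 s.
Normal layers: 624 × (7.25 + 7.24) → 9041.76 s.
Total = 167.36 + 9041.76 = 9209.12 s = 2.56 hours.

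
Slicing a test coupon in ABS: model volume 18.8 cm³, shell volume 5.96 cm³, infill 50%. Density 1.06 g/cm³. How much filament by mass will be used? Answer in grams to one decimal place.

13.1 g

Volume inside the shell = 18.8 − 5.96, so 12.84 cm³.
Infill volume: 0.50 × 12.84 → 6.42 cm³.
Deposited volume: 5.96 + 6.42 → 12.38 cm³.
Mass: 12.38 × 1.06 → 13.1228 g.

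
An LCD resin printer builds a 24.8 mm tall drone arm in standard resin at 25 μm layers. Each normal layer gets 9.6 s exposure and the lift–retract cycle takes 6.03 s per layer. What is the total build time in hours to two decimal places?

Layer count = ceil(24.8 / 0.025) = 992.
Each layer takes = 9.6 + 6.03, so 15.63 s.
Total = 992 × 15.63 = 15504.96 s = 4.31 hours.

4.31 hours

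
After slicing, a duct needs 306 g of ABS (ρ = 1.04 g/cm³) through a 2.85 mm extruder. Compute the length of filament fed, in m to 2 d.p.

46.12 m

Extruded volume: 306/1.04 = 294.2308 cm³ (294230.8 mm³).
Filament cross-section = π × (2.85/2)² = 6.3794 mm².
Length = 294230.8 / 6.3794 = 46122.02 mm = 46.12 m.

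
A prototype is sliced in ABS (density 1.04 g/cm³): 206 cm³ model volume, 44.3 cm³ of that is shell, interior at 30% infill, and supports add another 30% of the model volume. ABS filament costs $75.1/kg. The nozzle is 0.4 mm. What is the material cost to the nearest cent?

Volume inside the shell = 206 − 44.3 = 161.7 cm³.
Infill volume: 0.30 × 161.7 → 48.51 cm³.
Support = 0.30 × 206, so 61.8 cm³.
Deposited volume = 44.3 + 48.51 + 61.8, so 154.61 cm³.
Mass: 154.61 × 1.04 → 160.7944 g.
At $75.1/kg: 160.7944/1000 × 75.1 = $12.08.

$12.08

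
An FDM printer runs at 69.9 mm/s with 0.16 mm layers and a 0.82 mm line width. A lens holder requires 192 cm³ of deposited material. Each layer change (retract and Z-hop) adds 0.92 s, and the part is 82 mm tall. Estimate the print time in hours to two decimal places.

5.95 hours

Line area = 0.16 × 0.82, so 0.1312 mm².
Toolpath length = 192 cm³ / 0.1312 mm² = 192000 / 0.1312 = 1463414.6 mm.
Time extruding = 1463414.6 / 69.9 = 20935.8 s.
Layers = ⌈82/0.16⌉ = 513.
Layer-change overhead: 513 × 0.92 → 471.96 s.
Altogether 20935.8 + 471.96 = 21407.76 s, i.e. 5.95 hours.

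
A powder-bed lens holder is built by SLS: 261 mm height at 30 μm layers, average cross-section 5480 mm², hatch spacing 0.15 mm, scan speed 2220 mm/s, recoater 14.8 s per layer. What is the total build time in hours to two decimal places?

75.54 hours

Layer count = ceil(261 / 0.03) = 8700.
Per-layer scan distance: 5480 / 0.15 → 36533.3 mm.
Laser time per layer: 36533.3 / 2220 → 16.4564 s.
Layer cycle: 16.4564 + 14.8 → 31.2564 s.
8700 layers × 31.2564 s/layer = 271930.68 s, i.e. 75.54 hours.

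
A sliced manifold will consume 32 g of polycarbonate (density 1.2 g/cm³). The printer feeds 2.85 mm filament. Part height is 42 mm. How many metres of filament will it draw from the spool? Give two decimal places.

Extruded volume: 32/1.2 = 26.6667 cm³ (26666.7 mm³).
Filament cross-section = π × (2.85/2)² = 6.3794 mm².
Length = 26666.7 / 6.3794 = 4180.13 mm = 4.18 m.

4.18 m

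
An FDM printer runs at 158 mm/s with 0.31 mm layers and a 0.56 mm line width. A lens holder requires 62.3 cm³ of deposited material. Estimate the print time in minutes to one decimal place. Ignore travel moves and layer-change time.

37.9 minutes

Line area = 0.31 × 0.56, so 0.1736 mm².
Total extruded path = 62300/0.1736 = 358871 mm.
Time extruding = 358871 / 158 = 2271.3 s.
That's 2271.3 s → 37.9 minutes.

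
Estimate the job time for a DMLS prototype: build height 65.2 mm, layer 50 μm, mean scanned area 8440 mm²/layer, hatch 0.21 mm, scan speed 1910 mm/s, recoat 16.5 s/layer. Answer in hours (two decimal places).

Layers = ⌈65.2/0.05⌉ = 1304.
Hatch length per layer = 8440 / 0.21 = 40190.5 mm.
Scan time per layer: 40190.5 / 1910 → 21.0421 s.
Time per layer = 21.0421 + 16.5 = 37.5421 s.
Total: 1304 × 37.5421 s = 48954.8984 s → 13.60 hours.

13.60 hours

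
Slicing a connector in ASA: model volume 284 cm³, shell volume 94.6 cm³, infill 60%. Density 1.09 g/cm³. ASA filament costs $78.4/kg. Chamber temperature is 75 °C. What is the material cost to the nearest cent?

$17.80

Infill region = 284 − 94.6 = 189.4 cm³.
Infill deposited = 0.60 × 189.4, so 113.64 cm³.
Deposited volume = 94.6 + 113.64 = 208.24 cm³.
Mass: 208.24 × 1.09 → 226.9816 g.
At $78.4/kg: 226.9816/1000 × 78.4 = $17.80.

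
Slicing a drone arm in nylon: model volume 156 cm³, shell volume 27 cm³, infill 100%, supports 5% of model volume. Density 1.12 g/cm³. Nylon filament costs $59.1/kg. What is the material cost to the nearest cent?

$10.84

Volume inside the shell: 156 − 27 → 129 cm³.
Deposited infill = 1.00 × 129 = 129 cm³.
Support: 0.05 × 156 → 7.8 cm³.
Total extruded = 27 + 129 + 7.8 = 163.8 cm³.
Mass: 163.8 × 1.12 → 183.456 g.
Cost = 183.456 g / 1000 × $59.1/kg = $10.84.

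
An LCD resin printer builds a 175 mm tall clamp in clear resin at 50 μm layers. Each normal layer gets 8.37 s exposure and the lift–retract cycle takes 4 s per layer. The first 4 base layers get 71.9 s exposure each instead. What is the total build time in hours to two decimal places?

12.10 hours

Number of layers: 175 / 0.05 → 3500 (rounded up).
Burn-in layers = 4 × (71.9 + 4) = 303.6 s.
Normal layers: 3496 × (8.37 + 4) → 43245.52 s.
Sum: 303.6 + 43245.52 = 43549.12 s → 12.10 hours.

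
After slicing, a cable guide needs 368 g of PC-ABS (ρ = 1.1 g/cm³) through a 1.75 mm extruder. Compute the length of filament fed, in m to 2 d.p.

139.09 m

Extruded volume: 368/1.1 = 334.5455 cm³ (334545.5 mm³).
Filament cross-section = π × (1.75/2)² = 2.4053 mm².
L = V/A = 334545.5/2.4053 = 139086.81 mm → 139.09 m.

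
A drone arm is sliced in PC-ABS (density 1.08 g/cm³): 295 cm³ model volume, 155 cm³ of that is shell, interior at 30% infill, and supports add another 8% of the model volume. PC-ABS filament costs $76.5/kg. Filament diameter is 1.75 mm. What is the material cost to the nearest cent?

Interior volume = 295 − 155, so 140 cm³.
Infill deposited: 0.30 × 140 → 42 cm³.
Support: 0.08 × 295 → 23.6 cm³.
Total printed volume = 155 + 42 + 23.6, so 220.6 cm³.
Mass: 220.6 × 1.08 → 238.248 g.
At $76.5/kg: 238.248/1000 × 76.5 = $18.23.

$18.23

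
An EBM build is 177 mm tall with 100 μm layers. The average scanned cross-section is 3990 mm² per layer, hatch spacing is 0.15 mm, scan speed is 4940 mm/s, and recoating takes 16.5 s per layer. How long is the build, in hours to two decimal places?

Number of layers: 177 / 0.1 → 1770 (rounded up).
Per-layer scan distance: 3990 / 0.15 → 26600 mm.
Beam time per layer = 26600 / 4940 = 5.3846 s.
Time per layer = 5.3846 + 16.5 = 21.8846 s.
Build time = 1770 × 21.8846 = 38735.742 s = 10.76 hours.

10.76 hours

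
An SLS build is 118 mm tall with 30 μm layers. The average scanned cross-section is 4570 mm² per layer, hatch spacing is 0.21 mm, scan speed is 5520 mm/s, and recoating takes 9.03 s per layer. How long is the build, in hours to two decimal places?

Layers = ⌈118/0.03⌉ = 3934.
Scan path per layer = 4570 / 0.21, so 21761.9 mm.
Scan time per layer: 21761.9 / 5520 → 3.9424 s.
Per-layer time = 3.9424 + 9.03, so 12.9724 s.
Build time = 3934 × 12.9724 = 51033.4216 s = 14.18 hours.

14.18 hours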